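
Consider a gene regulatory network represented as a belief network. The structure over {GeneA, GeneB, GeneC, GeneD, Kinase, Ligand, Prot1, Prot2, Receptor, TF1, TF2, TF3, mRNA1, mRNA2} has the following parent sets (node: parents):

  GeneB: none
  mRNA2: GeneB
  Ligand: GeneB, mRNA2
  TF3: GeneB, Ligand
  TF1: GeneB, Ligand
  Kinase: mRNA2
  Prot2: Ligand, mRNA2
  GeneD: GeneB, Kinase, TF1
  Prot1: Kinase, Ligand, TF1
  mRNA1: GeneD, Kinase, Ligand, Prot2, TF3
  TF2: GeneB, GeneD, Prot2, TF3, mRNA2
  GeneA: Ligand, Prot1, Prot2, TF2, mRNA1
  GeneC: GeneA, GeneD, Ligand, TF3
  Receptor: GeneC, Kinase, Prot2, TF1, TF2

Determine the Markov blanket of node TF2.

{GeneA, GeneB, GeneC, GeneD, Kinase, Ligand, Prot1, Prot2, Receptor, TF1, TF3, mRNA1, mRNA2}

The Markov blanket of a node is its parents, its children, and the other parents of its children.
TF2's children: GeneA, Receptor.
Pa(TF2) = {GeneB, GeneD, Prot2, TF3, mRNA2}.
Co-parents of TF2 (other parents of its children):
  GeneA also has parents Ligand, Prot1, Prot2, mRNA1.
  parents(Receptor) \ {TF2} = {GeneC, Kinase, Prot2, TF1}.
MB(TF2) = {GeneA, GeneB, GeneC, GeneD, Kinase, Ligand, Prot1, Prot2, Receptor, TF1, TF3, mRNA1, mRNA2}.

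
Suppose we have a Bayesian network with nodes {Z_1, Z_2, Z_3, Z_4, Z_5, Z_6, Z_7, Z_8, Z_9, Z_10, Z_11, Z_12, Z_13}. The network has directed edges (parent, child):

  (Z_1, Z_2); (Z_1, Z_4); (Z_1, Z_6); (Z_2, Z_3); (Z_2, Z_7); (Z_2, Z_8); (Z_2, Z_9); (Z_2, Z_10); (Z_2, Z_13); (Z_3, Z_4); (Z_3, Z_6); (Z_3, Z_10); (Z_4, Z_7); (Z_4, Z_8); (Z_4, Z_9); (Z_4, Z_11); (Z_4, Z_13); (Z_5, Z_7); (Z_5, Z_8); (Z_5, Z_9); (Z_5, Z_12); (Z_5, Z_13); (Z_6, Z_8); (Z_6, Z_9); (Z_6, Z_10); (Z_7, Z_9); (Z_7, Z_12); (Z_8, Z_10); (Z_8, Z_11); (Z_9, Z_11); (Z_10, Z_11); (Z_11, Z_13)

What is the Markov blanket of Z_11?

Pa(Z_11) = {Z_4, Z_8, Z_9, Z_10}.
Children of Z_11: Z_13.
For each child, the remaining parents (spouses of Z_11):
  Z_13: Z_2, Z_4, Z_5
Taking the union gives {Z_2, Z_4, Z_5, Z_8, Z_9, Z_10, Z_13}.

{Z_2, Z_4, Z_5, Z_8, Z_9, Z_10, Z_13}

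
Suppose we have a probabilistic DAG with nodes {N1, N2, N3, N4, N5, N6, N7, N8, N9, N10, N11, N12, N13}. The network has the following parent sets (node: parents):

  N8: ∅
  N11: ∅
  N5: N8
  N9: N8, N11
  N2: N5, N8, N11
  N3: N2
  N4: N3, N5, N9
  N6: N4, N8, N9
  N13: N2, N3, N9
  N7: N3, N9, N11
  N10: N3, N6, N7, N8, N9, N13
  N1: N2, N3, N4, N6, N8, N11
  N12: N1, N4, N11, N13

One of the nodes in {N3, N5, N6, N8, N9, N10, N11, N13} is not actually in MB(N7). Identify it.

The Markov blanket of a node is its parents, its children, and the other parents of its children.
Parents of N7: N3, N9, N11.
Children of N7: N10.
Other parents of N7's children:
  N10 also has parents N3, N6, N8, N9, N13.
MB(N7) = {N3, N6, N8, N9, N10, N11, N13}.
N5 is neither a parent, child, nor co-parent of N7, so it does not belong.

N5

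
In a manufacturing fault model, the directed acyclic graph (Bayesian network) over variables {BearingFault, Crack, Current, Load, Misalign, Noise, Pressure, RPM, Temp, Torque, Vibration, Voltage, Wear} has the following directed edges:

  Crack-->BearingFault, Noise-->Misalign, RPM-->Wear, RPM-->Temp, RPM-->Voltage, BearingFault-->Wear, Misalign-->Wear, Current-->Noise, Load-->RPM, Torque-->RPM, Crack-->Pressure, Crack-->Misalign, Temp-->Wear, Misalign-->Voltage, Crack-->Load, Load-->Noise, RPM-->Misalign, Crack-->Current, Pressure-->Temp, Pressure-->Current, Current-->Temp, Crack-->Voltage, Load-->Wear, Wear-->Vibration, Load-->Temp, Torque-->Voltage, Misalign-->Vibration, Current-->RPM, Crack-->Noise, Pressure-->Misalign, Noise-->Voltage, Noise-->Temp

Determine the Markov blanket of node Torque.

The Markov blanket of a node is its parents, its children, and the other parents of its children.
Torque's parents: none.
Torque has children RPM, Voltage.
Other parents of Torque's children:
  RPM: Current, Load
  Voltage: Crack, Misalign, Noise, RPM
So the Markov blanket of Torque is {Crack, Current, Load, Misalign, Noise, RPM, Voltage}.

{Crack, Current, Load, Misalign, Noise, RPM, Voltage}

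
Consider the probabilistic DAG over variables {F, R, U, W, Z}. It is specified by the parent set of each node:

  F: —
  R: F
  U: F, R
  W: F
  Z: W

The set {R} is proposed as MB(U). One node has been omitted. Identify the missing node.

F

A node's Markov blanket = Pa ∪ Ch ∪ (parents of Ch other than the node itself).
U's children: none.
U's parents: F, R.
U has no children, so there are no co-parents.
MB(U) = {F, R}.
Comparing with the claimed set, F is missing.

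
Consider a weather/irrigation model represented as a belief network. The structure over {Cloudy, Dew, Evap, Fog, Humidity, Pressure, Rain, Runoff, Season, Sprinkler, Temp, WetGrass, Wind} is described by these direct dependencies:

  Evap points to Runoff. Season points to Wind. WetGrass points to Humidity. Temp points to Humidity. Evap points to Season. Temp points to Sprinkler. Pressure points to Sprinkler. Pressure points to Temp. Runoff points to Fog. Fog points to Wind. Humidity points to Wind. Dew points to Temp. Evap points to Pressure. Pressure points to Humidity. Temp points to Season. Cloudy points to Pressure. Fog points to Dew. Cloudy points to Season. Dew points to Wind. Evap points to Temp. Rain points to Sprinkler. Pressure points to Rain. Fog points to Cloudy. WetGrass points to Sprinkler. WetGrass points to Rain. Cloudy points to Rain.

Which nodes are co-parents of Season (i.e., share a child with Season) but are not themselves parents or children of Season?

Children of Season: Wind.
  Wind's other parents are Dew, Fog, Humidity.
Excluding nodes already adjacent to Season (Cloudy, Evap, Temp, Wind), the co-parent-only contribution is {Dew, Fog, Humidity}.

{Dew, Fog, Humidity}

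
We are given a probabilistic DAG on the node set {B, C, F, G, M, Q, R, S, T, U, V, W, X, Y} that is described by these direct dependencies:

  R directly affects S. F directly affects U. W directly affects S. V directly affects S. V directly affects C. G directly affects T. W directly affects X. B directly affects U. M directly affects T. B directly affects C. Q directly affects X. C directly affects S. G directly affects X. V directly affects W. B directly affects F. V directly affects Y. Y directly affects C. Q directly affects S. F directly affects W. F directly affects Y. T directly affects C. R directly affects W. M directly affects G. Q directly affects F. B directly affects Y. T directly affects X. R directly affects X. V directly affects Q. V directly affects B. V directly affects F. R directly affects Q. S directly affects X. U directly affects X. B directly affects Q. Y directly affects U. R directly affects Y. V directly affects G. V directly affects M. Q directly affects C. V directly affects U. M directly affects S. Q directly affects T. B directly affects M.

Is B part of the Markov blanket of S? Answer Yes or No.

S has child X.
Pa(S) = {C, M, Q, R, V, W}.
Other parents of S's children:
  X: G, Q, R, T, U, W
MB(S) = {C, G, M, Q, R, T, U, V, W, X}; B is not in this set.

No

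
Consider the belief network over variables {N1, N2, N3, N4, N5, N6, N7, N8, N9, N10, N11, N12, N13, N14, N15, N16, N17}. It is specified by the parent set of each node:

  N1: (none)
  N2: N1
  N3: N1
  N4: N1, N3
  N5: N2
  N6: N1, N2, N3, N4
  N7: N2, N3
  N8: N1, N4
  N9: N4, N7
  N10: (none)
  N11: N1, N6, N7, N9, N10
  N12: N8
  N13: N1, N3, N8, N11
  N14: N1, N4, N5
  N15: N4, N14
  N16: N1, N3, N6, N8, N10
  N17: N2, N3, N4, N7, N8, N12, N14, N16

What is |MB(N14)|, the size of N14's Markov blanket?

The Markov blanket of a node is its parents, its children, and the other parents of its children.
N14 has parents N1, N4, N5.
N14 has children N15, N17.
Parents of each child, excluding N14:
  N15: N4
  N17: N2, N3, N4, N7, N8, N12, N16
MB(N14) = {N1, N2, N3, N4, N5, N7, N8, N12, N15, N16, N17}, which has 11 nodes.

11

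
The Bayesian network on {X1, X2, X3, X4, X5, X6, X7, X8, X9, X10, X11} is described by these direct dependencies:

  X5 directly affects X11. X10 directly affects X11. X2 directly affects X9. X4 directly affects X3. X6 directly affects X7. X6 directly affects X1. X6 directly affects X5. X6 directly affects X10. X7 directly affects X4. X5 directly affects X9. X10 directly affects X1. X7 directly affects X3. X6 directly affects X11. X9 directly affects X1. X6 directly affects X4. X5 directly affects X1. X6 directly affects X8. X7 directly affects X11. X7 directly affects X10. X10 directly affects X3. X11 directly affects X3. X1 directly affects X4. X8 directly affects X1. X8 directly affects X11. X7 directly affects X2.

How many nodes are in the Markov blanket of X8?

7

A node's Markov blanket = Pa ∪ Ch ∪ (parents of Ch other than the node itself).
X8 has parent X6.
Ch(X8) = {X1, X11}.
For each child, the remaining parents (spouses of X8):
  X1's other parents are X5, X6, X9, X10.
  X11 also has parents X5, X6, X7, X10.
MB(X8) = {X1, X5, X6, X7, X9, X10, X11}, which has 7 nodes.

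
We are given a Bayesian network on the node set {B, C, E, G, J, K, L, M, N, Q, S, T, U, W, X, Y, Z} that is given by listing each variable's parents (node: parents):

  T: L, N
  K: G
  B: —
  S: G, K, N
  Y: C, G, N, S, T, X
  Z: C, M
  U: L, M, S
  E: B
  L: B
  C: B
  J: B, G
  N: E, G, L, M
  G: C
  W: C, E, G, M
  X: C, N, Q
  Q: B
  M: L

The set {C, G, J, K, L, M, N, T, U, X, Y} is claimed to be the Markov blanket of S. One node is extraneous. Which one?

A node's Markov blanket = Pa ∪ Ch ∪ (parents of Ch other than the node itself).
S's children: U, Y.
Parents of S: G, K, N.
Other parents of S's children:
  U's other parents are L, M.
  Y also has parents C, G, N, T, X.
MB(S) = {C, G, K, L, M, N, T, U, X, Y}.
J is neither a parent, child, nor co-parent of S, so it does not belong.

J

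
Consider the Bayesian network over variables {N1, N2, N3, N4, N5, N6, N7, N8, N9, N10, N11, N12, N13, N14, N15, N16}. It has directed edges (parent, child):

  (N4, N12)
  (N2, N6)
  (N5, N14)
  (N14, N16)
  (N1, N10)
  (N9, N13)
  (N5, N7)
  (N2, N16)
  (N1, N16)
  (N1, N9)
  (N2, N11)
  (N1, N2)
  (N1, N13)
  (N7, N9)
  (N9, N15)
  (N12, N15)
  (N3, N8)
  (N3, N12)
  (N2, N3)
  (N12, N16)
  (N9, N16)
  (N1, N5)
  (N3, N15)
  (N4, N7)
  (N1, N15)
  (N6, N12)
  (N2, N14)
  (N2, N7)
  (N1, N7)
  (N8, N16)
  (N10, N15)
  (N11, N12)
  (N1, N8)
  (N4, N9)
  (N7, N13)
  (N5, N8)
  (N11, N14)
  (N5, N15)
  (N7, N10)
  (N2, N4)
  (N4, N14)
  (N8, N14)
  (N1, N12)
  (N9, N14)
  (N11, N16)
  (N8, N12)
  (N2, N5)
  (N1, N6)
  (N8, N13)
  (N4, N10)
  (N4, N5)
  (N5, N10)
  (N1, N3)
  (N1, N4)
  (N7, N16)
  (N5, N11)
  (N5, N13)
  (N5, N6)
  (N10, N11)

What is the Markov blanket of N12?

Recall MB(v) = parents ∪ children ∪ spouses, where spouses are the other parents of v's children.
Pa(N12) = {N1, N3, N4, N6, N8, N11}.
N12 has children N15, N16.
Other parents of N12's children:
  N15's other parents are N1, N3, N5, N9, N10.
  N16's other parents are N1, N2, N7, N8, N9, N11, N14.
So the Markov blanket of N12 is {N1, N2, N3, N4, N5, N6, N7, N8, N9, N10, N11, N14, N15, N16}.

{N1, N2, N3, N4, N5, N6, N7, N8, N9, N10, N11, N14, N15, N16}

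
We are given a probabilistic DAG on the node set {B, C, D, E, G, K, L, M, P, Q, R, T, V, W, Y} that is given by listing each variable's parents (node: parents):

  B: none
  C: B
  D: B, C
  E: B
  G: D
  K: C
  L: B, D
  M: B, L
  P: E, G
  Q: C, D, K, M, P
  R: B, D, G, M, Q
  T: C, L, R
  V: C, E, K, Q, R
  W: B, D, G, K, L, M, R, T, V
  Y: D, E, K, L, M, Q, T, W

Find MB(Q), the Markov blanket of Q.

By definition, MB(Q) is built from Q's parents, Q's children, and the co-parents of Q.
Q's children: R, V, Y.
Q's parents: C, D, K, M, P.
Co-parents of Q (other parents of its children):
  R's other parents are B, D, G, M.
  V also has parents C, E, K, R.
  parents(Y) \ {Q} = {D, E, K, L, M, T, W}.
Taking the union gives {B, C, D, E, G, K, L, M, P, R, T, V, W, Y}.

{B, C, D, E, G, K, L, M, P, R, T, V, W, Y}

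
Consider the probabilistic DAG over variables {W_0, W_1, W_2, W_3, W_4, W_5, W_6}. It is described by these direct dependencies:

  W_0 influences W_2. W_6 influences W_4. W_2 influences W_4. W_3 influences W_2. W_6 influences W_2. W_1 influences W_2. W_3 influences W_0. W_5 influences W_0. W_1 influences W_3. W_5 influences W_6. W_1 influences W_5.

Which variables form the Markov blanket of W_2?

The Markov blanket of a node is its parents, its children, and the other parents of its children.
W_2 has parents W_0, W_1, W_3, W_6.
Ch(W_2) = {W_4}.
Parents of each child, excluding W_2:
  W_4 also has parent W_6.
So the Markov blanket of W_2 is {W_0, W_1, W_3, W_4, W_6}.

{W_0, W_1, W_3, W_4, W_6}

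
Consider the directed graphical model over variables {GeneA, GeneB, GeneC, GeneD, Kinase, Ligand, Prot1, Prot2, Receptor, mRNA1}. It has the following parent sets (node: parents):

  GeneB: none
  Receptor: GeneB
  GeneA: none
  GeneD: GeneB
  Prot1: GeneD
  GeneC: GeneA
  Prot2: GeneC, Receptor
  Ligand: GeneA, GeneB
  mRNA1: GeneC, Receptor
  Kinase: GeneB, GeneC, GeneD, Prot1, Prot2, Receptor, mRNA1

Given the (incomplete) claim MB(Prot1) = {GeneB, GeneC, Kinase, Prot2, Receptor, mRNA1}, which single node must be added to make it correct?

Recall MB(v) = parents ∪ children ∪ spouses, where spouses are the other parents of v's children.
Pa(Prot1) = {GeneD}.
Prot1's children: Kinase.
For each child, the remaining parents (spouses of Prot1):
  Kinase: GeneB, GeneC, GeneD, Prot2, Receptor, mRNA1
MB(Prot1) = {GeneB, GeneC, GeneD, Kinase, Prot2, Receptor, mRNA1}.
Comparing with the claimed set, GeneD is missing.

GeneD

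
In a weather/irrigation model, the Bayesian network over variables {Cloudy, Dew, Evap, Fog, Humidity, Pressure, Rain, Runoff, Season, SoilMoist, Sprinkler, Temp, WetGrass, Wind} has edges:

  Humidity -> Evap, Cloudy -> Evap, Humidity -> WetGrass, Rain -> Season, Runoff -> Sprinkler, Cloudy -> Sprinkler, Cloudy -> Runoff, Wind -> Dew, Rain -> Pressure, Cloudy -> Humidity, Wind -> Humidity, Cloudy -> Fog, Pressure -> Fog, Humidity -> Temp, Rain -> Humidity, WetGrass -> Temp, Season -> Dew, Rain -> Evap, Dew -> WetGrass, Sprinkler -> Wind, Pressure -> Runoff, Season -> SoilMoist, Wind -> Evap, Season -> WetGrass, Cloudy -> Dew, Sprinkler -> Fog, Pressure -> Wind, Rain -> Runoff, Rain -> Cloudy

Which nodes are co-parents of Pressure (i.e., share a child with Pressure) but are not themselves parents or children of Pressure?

{Cloudy, Sprinkler}

Children of Pressure: Fog, Runoff, Wind.
  parents(Runoff) \ {Pressure} = {Cloudy, Rain}.
  parents(Fog) \ {Pressure} = {Cloudy, Sprinkler}.
  Wind also has parent Sprinkler.
Excluding nodes already adjacent to Pressure (Fog, Rain, Runoff, Wind), the co-parent-only contribution is {Cloudy, Sprinkler}.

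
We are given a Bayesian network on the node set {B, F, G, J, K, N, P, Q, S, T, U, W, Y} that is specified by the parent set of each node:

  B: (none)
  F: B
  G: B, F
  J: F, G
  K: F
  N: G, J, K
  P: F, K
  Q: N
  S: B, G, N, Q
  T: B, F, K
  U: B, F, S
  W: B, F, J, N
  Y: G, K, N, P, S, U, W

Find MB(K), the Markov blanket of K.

{B, F, G, J, N, P, S, T, U, W, Y}

By definition, MB(K) is built from K's parents, K's children, and the co-parents of K.
Ch(K) = {N, P, T, Y}.
Parents of K: F.
For each child, the remaining parents (spouses of K):
  N's other parents are G, J.
  parents(P) \ {K} = {F}.
  T's other parents are B, F.
  Y's other parents are G, N, P, S, U, W.
Taking the union gives {B, F, G, J, N, P, S, T, U, W, Y}.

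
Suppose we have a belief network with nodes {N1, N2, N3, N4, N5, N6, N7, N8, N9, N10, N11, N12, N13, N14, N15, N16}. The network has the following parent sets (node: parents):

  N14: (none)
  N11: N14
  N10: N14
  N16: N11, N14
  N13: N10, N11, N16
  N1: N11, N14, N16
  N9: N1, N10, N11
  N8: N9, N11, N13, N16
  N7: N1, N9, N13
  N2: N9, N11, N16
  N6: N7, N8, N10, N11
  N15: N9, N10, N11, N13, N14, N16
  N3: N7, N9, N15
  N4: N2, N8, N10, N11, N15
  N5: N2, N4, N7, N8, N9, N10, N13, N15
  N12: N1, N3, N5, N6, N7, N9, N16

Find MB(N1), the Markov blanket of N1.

{N3, N5, N6, N7, N9, N10, N11, N12, N13, N14, N16}

N1 has parents N11, N14, N16.
Ch(N1) = {N7, N9, N12}.
Other parents of N1's children:
  N9: N10, N11
  N7: N9, N13
  N12: N3, N5, N6, N7, N9, N16
Taking the union gives {N3, N5, N6, N7, N9, N10, N11, N12, N13, N14, N16}.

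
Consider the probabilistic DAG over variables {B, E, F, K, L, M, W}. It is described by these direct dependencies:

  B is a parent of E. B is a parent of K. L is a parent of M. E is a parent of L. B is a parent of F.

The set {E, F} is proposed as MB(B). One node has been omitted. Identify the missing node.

K

B has no parents.
B's children: E, F, K.
Other parents of B's children:
  E: —
  F: —
  K: —
MB(B) = {E, F, K}.
Comparing with the claimed set, K is missing.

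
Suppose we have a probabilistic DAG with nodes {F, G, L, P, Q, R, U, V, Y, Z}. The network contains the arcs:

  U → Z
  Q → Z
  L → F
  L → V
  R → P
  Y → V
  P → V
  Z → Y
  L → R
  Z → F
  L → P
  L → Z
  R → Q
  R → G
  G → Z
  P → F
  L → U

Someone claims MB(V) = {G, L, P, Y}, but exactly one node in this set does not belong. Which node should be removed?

By definition, MB(V) is built from V's parents, V's children, and the co-parents of V.
V has parents L, P, Y.
Ch(V) = {}.
V has no children, so there are no co-parents.
MB(V) = {L, P, Y}.
G is neither a parent, child, nor co-parent of V, so it does not belong.

G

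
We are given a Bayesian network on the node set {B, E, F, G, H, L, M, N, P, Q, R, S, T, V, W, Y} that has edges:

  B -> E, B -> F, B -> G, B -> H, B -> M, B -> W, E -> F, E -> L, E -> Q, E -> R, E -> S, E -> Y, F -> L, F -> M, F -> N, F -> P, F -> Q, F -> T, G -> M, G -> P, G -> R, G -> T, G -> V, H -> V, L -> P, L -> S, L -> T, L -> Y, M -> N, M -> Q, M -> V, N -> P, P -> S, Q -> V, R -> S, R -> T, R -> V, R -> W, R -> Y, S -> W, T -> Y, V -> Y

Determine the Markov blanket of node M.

{B, E, F, G, H, N, Q, R, V}

Recall MB(v) = parents ∪ children ∪ spouses, where spouses are the other parents of v's children.
M's parents: B, F, G.
Children of M: N, Q, V.
Parents of each child, excluding M:
  parents(N) \ {M} = {F}.
  Q also has parents E, F.
  V also has parents G, H, Q, R.
Taking the union gives {B, E, F, G, H, N, Q, R, V}.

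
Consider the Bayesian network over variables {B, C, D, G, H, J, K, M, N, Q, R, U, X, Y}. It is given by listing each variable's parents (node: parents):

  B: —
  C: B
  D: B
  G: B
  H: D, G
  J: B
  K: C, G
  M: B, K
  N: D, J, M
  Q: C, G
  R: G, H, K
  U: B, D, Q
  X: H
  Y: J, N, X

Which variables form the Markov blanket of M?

Pa(M) = {B, K}.
Children of M: N.
Other parents of M's children:
  N also has parents D, J.
So the Markov blanket of M is {B, D, J, K, N}.

{B, D, J, K, N}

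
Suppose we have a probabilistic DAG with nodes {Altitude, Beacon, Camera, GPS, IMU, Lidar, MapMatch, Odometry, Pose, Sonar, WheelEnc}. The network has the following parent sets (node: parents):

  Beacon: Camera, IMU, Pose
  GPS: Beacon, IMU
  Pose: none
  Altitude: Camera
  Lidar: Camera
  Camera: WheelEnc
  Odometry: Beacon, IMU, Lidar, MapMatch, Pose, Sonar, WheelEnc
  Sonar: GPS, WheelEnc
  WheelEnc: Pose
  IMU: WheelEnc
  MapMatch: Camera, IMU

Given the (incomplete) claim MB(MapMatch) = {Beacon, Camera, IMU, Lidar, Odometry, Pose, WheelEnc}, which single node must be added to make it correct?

Sonar

Recall MB(v) = parents ∪ children ∪ spouses, where spouses are the other parents of v's children.
MapMatch's children: Odometry.
MapMatch's parents: Camera, IMU.
Parents of each child, excluding MapMatch:
  Odometry also has parents Beacon, IMU, Lidar, Pose, Sonar, WheelEnc.
MB(MapMatch) = {Beacon, Camera, IMU, Lidar, Odometry, Pose, Sonar, WheelEnc}.
Comparing with the claimed set, Sonar is missing.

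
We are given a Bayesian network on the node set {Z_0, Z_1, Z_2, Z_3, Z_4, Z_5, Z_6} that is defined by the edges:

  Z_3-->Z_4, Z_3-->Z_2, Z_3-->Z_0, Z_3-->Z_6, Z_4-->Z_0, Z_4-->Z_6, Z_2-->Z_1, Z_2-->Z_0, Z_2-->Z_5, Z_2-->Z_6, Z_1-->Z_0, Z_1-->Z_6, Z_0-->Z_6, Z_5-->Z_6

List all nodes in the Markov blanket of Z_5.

{Z_0, Z_1, Z_2, Z_3, Z_4, Z_6}

Ch(Z_5) = {Z_6}.
Z_5 has parent Z_2.
Other parents of Z_5's children:
  Z_6 also has parents Z_0, Z_1, Z_2, Z_3, Z_4.
MB(Z_5) = {Z_0, Z_1, Z_2, Z_3, Z_4, Z_6}.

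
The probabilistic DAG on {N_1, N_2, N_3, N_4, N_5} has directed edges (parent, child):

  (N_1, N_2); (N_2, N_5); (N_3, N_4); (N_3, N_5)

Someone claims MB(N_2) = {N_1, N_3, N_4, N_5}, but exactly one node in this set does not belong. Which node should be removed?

N_4

By definition, MB(N_2) is built from N_2's parents, N_2's children, and the co-parents of N_2.
N_2's parents: N_1.
N_2 has child N_5.
For each child, the remaining parents (spouses of N_2):
  N_5's other parent is N_3.
MB(N_2) = {N_1, N_3, N_5}.
N_4 is neither a parent, child, nor co-parent of N_2, so it does not belong.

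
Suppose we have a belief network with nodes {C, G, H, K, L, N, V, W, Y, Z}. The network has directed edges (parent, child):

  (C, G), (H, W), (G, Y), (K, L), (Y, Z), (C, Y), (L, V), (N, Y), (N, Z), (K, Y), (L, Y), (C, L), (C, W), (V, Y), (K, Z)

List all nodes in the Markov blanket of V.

{C, G, K, L, N, Y}

By definition, MB(V) is built from V's parents, V's children, and the co-parents of V.
Parents of V: L.
Children of V: Y.
Other parents of V's children:
  Y also has parents C, G, K, L, N.
MB(V) = {C, G, K, L, N, Y}.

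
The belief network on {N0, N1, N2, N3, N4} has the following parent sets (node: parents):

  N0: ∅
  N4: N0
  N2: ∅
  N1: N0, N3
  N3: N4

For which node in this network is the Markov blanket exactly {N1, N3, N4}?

The target node must have every member of {N1, N3, N4} as a parent, child, or co-parent, and no others.
Parents of N0: none; children: N1, N4; co-parents: N3.
These exactly cover the given set, so the node is N0.

N0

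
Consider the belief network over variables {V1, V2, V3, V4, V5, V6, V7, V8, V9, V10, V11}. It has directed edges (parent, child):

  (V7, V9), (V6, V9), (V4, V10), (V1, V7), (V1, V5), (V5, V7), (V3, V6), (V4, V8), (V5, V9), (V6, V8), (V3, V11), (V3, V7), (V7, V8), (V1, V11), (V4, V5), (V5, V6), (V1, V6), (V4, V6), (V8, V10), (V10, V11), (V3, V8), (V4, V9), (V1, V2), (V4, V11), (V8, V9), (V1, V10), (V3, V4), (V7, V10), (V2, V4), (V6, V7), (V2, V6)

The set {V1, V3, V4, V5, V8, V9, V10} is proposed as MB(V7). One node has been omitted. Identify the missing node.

By definition, MB(V7) is built from V7's parents, V7's children, and the co-parents of V7.
Pa(V7) = {V1, V3, V5, V6}.
Children of V7: V8, V9, V10.
Other parents of V7's children:
  V8: V3, V4, V6
  V9: V4, V5, V6, V8
  V10: V1, V4, V8
MB(V7) = {V1, V3, V4, V5, V6, V8, V9, V10}.
Comparing with the claimed set, V6 is missing.

V6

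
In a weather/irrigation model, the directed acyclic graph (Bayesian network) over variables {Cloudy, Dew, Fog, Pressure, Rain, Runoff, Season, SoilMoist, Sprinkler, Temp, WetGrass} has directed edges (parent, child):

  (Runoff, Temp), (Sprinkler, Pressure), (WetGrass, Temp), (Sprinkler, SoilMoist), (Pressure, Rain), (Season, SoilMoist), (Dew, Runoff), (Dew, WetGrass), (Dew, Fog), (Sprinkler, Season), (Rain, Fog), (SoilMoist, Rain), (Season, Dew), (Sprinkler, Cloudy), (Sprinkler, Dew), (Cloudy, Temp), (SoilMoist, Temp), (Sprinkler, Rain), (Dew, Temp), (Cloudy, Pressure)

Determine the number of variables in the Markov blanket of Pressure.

4

Recall MB(v) = parents ∪ children ∪ spouses, where spouses are the other parents of v's children.
Ch(Pressure) = {Rain}.
Pressure has parents Cloudy, Sprinkler.
Other parents of Pressure's children:
  Rain: SoilMoist, Sprinkler
MB(Pressure) = {Cloudy, Rain, SoilMoist, Sprinkler}, which has 4 nodes.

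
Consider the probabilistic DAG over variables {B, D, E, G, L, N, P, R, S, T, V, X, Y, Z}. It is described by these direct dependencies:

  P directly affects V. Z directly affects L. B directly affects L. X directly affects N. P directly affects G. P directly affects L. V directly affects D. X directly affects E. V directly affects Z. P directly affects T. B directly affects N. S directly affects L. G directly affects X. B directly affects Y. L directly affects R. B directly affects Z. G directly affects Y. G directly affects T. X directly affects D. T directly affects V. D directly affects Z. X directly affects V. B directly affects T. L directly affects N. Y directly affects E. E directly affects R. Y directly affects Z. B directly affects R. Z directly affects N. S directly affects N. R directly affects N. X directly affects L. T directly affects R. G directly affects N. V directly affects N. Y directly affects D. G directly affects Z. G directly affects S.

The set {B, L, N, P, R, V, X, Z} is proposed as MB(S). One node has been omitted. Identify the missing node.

Ch(S) = {L, N}.
S's parents: G.
Co-parents of S (other parents of its children):
  L also has parents B, P, X, Z.
  parents(N) \ {S} = {B, G, L, R, V, X, Z}.
MB(S) = {B, G, L, N, P, R, V, X, Z}.
Comparing with the claimed set, G is missing.

G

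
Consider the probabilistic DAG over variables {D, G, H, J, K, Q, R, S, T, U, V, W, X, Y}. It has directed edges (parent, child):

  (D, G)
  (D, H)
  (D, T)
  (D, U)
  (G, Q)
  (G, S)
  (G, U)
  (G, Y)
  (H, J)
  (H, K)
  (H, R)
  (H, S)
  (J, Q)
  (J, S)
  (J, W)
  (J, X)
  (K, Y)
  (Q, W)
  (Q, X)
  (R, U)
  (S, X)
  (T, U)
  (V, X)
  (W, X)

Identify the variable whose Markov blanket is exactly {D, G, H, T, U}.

The target node must have every member of {D, G, H, T, U} as a parent, child, or co-parent, and no others.
Parents of R: H; children: U; co-parents: D, G, T.
These exactly cover the given set, so the node is R.

R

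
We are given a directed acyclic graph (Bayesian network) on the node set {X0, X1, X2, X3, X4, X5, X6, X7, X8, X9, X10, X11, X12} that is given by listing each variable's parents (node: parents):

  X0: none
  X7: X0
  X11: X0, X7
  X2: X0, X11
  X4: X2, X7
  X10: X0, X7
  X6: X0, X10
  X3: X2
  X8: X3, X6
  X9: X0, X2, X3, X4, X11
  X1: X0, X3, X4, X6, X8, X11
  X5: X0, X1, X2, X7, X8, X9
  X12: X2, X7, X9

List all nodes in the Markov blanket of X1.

The Markov blanket of a node is its parents, its children, and the other parents of its children.
Pa(X1) = {X0, X3, X4, X6, X8, X11}.
X1's children: X5.
Parents of each child, excluding X1:
  X5: X0, X2, X7, X8, X9
So the Markov blanket of X1 is {X0, X2, X3, X4, X5, X6, X7, X8, X9, X11}.

{X0, X2, X3, X4, X5, X6, X7, X8, X9, X11}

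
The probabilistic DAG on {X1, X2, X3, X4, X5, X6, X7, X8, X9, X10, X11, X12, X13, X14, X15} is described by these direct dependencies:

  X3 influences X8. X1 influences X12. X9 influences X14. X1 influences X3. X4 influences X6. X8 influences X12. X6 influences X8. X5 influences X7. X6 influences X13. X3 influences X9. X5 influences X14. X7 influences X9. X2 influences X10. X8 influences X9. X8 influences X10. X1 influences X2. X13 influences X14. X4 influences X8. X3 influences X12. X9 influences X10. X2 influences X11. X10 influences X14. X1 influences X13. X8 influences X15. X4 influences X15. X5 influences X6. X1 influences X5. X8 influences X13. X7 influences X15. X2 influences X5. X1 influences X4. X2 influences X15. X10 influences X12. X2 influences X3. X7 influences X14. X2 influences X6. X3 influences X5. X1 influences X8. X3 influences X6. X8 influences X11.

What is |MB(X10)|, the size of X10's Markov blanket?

10

A node's Markov blanket = Pa ∪ Ch ∪ (parents of Ch other than the node itself).
X10 has children X12, X14.
Parents of X10: X2, X8, X9.
For each child, the remaining parents (spouses of X10):
  parents(X12) \ {X10} = {X1, X3, X8}.
  X14's other parents are X5, X7, X9, X13.
MB(X10) = {X1, X2, X3, X5, X7, X8, X9, X12, X13, X14}, which has 10 nodes.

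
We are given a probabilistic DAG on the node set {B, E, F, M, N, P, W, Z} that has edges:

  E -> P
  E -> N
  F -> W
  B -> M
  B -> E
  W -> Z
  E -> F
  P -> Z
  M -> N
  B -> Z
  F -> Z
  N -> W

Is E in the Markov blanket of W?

W has parents F, N.
W's children: Z.
For each child, the remaining parents (spouses of W):
  parents(Z) \ {W} = {B, F, P}.
MB(W) = {B, F, N, P, Z}; E is not in this set.

No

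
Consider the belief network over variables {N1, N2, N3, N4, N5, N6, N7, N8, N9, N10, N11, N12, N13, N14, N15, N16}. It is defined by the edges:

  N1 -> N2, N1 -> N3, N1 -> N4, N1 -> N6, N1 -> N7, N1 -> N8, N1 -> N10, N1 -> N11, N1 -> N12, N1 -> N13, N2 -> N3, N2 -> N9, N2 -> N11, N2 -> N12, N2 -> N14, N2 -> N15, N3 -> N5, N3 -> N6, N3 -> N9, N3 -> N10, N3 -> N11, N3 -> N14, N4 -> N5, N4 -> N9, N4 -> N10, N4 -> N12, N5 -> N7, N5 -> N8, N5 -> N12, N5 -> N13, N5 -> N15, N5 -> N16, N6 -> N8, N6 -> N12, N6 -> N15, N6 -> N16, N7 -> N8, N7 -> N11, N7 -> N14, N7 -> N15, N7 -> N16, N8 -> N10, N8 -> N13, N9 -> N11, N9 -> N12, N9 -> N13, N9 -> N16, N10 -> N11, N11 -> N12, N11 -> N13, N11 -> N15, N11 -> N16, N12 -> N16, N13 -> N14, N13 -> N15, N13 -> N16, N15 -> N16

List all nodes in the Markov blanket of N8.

{N1, N3, N4, N5, N6, N7, N9, N10, N11, N13}

Recall MB(v) = parents ∪ children ∪ spouses, where spouses are the other parents of v's children.
Pa(N8) = {N1, N5, N6, N7}.
Children of N8: N10, N13.
Co-parents of N8 (other parents of its children):
  N10 also has parents N1, N3, N4.
  N13 also has parents N1, N5, N9, N11.
Taking the union gives {N1, N3, N4, N5, N6, N7, N9, N10, N11, N13}.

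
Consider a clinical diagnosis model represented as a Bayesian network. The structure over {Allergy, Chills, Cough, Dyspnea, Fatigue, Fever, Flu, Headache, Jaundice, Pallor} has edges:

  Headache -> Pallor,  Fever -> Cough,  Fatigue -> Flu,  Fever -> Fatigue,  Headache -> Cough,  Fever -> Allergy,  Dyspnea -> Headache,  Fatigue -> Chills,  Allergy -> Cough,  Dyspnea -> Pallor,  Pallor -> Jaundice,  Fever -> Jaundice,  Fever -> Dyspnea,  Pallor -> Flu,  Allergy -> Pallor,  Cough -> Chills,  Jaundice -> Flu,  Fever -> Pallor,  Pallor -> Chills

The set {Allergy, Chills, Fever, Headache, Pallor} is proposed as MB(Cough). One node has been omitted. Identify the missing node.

The Markov blanket of a node is its parents, its children, and the other parents of its children.
Cough has parents Allergy, Fever, Headache.
Cough's children: Chills.
For each child, the remaining parents (spouses of Cough):
  Chills: Fatigue, Pallor
MB(Cough) = {Allergy, Chills, Fatigue, Fever, Headache, Pallor}.
Comparing with the claimed set, Fatigue is missing.

Fatigue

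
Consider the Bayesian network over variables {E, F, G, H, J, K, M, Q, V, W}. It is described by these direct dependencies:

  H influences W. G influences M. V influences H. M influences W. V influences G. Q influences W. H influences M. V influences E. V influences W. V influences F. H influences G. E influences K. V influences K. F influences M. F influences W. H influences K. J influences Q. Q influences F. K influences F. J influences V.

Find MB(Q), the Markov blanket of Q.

{F, H, J, K, M, V, W}

Ch(Q) = {F, W}.
Q has parent J.
Parents of each child, excluding Q:
  F: K, V
  W: F, H, M, V
So the Markov blanket of Q is {F, H, J, K, M, V, W}.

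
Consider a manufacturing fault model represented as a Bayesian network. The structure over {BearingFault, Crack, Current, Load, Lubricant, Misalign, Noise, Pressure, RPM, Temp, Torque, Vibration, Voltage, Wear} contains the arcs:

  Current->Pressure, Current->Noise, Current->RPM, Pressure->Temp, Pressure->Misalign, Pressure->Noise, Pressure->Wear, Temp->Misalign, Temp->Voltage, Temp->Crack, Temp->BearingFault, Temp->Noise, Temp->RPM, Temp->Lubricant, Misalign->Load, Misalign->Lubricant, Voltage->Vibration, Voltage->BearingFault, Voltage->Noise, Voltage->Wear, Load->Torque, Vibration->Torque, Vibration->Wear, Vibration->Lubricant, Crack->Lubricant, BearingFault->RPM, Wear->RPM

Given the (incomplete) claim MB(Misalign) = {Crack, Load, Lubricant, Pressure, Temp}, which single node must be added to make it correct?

Recall MB(v) = parents ∪ children ∪ spouses, where spouses are the other parents of v's children.
Pa(Misalign) = {Pressure, Temp}.
Misalign has children Load, Lubricant.
Co-parents of Misalign (other parents of its children):
  Load has no other parent.
  parents(Lubricant) \ {Misalign} = {Crack, Temp, Vibration}.
MB(Misalign) = {Crack, Load, Lubricant, Pressure, Temp, Vibration}.
Comparing with the claimed set, Vibration is missing.

Vibration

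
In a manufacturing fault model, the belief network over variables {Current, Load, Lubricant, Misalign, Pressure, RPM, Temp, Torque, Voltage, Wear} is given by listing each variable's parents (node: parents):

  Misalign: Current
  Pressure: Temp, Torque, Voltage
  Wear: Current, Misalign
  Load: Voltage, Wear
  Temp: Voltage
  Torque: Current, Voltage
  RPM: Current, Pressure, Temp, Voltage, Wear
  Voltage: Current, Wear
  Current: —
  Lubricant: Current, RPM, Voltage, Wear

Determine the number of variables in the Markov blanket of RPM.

Recall MB(v) = parents ∪ children ∪ spouses, where spouses are the other parents of v's children.
Children of RPM: Lubricant.
Pa(RPM) = {Current, Pressure, Temp, Voltage, Wear}.
Parents of each child, excluding RPM:
  Lubricant also has parents Current, Voltage, Wear.
MB(RPM) = {Current, Lubricant, Pressure, Temp, Voltage, Wear}, which has 6 nodes.

6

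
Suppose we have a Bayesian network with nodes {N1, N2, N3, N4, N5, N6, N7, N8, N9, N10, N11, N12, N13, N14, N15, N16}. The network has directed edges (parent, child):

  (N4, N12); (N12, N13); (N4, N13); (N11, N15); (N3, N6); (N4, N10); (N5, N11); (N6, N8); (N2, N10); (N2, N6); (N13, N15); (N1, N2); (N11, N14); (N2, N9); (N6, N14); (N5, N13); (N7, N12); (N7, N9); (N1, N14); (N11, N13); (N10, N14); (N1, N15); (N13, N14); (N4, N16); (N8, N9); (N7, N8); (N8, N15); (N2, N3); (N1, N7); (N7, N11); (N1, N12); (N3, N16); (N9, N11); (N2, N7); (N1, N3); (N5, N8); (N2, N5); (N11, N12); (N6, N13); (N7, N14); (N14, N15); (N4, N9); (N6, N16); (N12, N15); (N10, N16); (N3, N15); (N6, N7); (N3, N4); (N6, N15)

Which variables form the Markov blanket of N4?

The Markov blanket of a node is its parents, its children, and the other parents of its children.
N4's parents: N3.
Ch(N4) = {N9, N10, N12, N13, N16}.
Parents of each child, excluding N4:
  parents(N9) \ {N4} = {N2, N7, N8}.
  parents(N10) \ {N4} = {N2}.
  N12's other parents are N1, N7, N11.
  N13 also has parents N5, N6, N11, N12.
  N16 also has parents N3, N6, N10.
So the Markov blanket of N4 is {N1, N2, N3, N5, N6, N7, N8, N9, N10, N11, N12, N13, N16}.

{N1, N2, N3, N5, N6, N7, N8, N9, N10, N11, N12, N13, N16}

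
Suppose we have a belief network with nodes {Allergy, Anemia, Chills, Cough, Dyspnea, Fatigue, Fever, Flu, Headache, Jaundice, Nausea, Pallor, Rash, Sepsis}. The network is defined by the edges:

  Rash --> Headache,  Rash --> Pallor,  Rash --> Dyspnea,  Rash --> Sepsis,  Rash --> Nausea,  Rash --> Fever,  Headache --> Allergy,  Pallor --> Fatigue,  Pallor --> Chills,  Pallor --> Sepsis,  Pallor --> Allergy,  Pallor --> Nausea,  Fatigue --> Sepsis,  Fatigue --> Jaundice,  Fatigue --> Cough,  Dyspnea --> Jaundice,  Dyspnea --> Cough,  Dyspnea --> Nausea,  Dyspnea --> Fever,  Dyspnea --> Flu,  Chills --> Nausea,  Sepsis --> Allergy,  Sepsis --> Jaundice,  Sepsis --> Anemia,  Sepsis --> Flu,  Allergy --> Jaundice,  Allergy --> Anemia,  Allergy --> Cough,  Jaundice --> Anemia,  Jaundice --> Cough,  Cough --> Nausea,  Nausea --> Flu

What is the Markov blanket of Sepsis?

A node's Markov blanket = Pa ∪ Ch ∪ (parents of Ch other than the node itself).
Sepsis's parents: Fatigue, Pallor, Rash.
Ch(Sepsis) = {Allergy, Anemia, Flu, Jaundice}.
Parents of each child, excluding Sepsis:
  parents(Allergy) \ {Sepsis} = {Headache, Pallor}.
  parents(Jaundice) \ {Sepsis} = {Allergy, Dyspnea, Fatigue}.
  parents(Anemia) \ {Sepsis} = {Allergy, Jaundice}.
  Flu's other parents are Dyspnea, Nausea.
Taking the union gives {Allergy, Anemia, Dyspnea, Fatigue, Flu, Headache, Jaundice, Nausea, Pallor, Rash}.

{Allergy, Anemia, Dyspnea, Fatigue, Flu, Headache, Jaundice, Nausea, Pallor, Rash}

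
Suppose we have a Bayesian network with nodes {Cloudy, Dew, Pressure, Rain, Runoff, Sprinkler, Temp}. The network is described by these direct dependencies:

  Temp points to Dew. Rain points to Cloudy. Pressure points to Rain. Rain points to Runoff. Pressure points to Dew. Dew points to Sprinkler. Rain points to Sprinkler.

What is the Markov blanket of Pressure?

{Dew, Rain, Temp}

Pressure's parents: none.
Pressure has children Dew, Rain.
Co-parents of Pressure (other parents of its children):
  Rain: —
  Dew: Temp
Taking the union gives {Dew, Rain, Temp}.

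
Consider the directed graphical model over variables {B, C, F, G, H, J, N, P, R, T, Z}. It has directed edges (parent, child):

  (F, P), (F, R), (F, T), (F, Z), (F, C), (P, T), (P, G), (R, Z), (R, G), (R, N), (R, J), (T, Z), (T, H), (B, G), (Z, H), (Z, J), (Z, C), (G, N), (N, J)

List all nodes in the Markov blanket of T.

{F, H, P, R, Z}

Parents of T: F, P.
T has children H, Z.
Other parents of T's children:
  parents(Z) \ {T} = {F, R}.
  parents(H) \ {T} = {Z}.
So the Markov blanket of T is {F, H, P, R, Z}.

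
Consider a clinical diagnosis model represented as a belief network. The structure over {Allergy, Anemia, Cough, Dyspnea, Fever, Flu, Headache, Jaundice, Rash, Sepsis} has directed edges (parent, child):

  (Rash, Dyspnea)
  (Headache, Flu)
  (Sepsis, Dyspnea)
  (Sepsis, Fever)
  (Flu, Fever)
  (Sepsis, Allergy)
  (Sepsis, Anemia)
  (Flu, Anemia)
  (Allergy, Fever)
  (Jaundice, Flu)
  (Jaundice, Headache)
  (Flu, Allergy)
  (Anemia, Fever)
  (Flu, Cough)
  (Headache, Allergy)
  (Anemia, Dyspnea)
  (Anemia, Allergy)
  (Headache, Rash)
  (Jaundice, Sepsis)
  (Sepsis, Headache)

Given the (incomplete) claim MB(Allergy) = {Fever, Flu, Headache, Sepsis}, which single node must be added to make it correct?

Anemia

Children of Allergy: Fever.
Parents of Allergy: Anemia, Flu, Headache, Sepsis.
Parents of each child, excluding Allergy:
  Fever's other parents are Anemia, Flu, Sepsis.
MB(Allergy) = {Anemia, Fever, Flu, Headache, Sepsis}.
Comparing with the claimed set, Anemia is missing.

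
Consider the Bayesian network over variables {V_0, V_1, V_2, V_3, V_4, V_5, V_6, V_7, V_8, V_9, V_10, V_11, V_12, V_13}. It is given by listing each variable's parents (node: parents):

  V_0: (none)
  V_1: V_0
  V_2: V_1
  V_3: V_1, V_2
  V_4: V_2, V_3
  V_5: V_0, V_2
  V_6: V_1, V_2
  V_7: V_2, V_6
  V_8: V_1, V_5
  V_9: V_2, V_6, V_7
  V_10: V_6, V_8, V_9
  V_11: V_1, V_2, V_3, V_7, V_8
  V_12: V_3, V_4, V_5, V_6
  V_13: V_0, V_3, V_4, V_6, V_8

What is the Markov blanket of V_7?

Recall MB(v) = parents ∪ children ∪ spouses, where spouses are the other parents of v's children.
Pa(V_7) = {V_2, V_6}.
V_7 has children V_9, V_11.
Other parents of V_7's children:
  V_9 also has parents V_2, V_6.
  V_11 also has parents V_1, V_2, V_3, V_8.
MB(V_7) = {V_1, V_2, V_3, V_6, V_8, V_9, V_11}.

{V_1, V_2, V_3, V_6, V_8, V_9, V_11}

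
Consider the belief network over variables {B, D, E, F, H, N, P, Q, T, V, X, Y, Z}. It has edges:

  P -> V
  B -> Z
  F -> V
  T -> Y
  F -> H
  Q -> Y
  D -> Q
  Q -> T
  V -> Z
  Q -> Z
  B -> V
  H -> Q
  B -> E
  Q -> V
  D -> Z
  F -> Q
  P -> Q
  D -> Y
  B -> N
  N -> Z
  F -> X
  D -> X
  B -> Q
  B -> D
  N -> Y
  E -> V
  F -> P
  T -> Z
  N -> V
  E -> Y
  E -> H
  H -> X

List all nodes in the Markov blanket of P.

Parents of P: F.
Children of P: Q, V.
Other parents of P's children:
  parents(Q) \ {P} = {B, D, F, H}.
  V's other parents are B, E, F, N, Q.
Taking the union gives {B, D, E, F, H, N, Q, V}.

{B, D, E, F, H, N, Q, V}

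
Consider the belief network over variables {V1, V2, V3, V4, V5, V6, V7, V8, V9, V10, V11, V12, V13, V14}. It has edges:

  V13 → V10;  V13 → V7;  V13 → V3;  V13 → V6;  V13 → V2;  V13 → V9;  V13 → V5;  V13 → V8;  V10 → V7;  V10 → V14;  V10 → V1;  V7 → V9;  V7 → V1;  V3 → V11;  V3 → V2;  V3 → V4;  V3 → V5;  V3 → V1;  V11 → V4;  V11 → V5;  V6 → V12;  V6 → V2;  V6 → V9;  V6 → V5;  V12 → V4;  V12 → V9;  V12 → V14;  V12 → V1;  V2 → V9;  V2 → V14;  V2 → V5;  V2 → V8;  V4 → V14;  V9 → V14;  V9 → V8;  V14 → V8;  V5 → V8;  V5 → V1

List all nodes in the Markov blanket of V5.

{V1, V2, V3, V6, V7, V8, V9, V10, V11, V12, V13, V14}

The Markov blanket of a node is its parents, its children, and the other parents of its children.
V5 has parents V2, V3, V6, V11, V13.
Ch(V5) = {V1, V8}.
Co-parents of V5 (other parents of its children):
  V8: V2, V9, V13, V14
  V1: V3, V7, V10, V12
Taking the union gives {V1, V2, V3, V6, V7, V8, V9, V10, V11, V12, V13, V14}.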